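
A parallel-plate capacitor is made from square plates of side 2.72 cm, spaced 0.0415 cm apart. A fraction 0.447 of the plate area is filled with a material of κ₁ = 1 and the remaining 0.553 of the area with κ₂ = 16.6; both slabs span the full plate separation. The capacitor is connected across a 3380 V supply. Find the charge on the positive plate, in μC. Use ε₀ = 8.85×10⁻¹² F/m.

0.513 μC

A = (2.72 cm)² = 7.40×10⁻⁴ m².
Side-by-side slabs ⇒ two capacitors in parallel, each spanning the full gap.
C₁ = κ₁ε₀A₁/d = 1.00 × 8.85×10⁻¹² × 3.31×10⁻⁴ / 4.15×10⁻⁴ = 7.05×10⁻¹² F.
C₂ = κ₂ε₀A₂/d = 16.6 × 8.85×10⁻¹² × 4.09×10⁻⁴ / 4.15×10⁻⁴ = 1.45×10⁻¹⁰ F.
C = C₁ + C₂ = 1.52×10⁻¹⁰ F.
Q = CV = 1.52×10⁻¹⁰ × 3380 = 5.13×10⁻⁷ C.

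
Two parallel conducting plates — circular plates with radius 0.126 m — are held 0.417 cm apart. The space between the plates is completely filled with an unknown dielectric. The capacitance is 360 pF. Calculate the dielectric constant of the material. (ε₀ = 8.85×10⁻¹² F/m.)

A = π(0.126 m)² = 4.99×10⁻² m².
κ = Cd/(ε₀A) = 3.60×10⁻¹⁰ × 4.17×10⁻³ / (8.85×10⁻¹² × 4.99×10⁻²) = 3.40.

3.40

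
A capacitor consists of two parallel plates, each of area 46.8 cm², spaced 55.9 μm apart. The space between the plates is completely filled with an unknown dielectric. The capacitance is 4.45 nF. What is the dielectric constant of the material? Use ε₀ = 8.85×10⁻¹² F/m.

κ ≈ 6.01

A = 46.8 cm² = 4.68×10⁻³ m².
κ = Cd/(ε₀A) = 4.45×10⁻⁹ × 5.59×10⁻⁵ / (8.85×10⁻¹² × 4.68×10⁻³) = 6.01.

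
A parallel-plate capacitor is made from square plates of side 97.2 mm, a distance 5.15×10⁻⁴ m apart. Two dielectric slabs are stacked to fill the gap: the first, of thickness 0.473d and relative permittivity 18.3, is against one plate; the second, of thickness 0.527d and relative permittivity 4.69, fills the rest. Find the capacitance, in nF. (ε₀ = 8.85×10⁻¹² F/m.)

A = (97.2 mm)² = 9.45×10⁻³ m².
Stacked slabs ⇒ two capacitors in series, each with the full plate area.
C₁ = κ₁ε₀A/d₁ = 18.3 × 8.85×10⁻¹² × 9.45×10⁻³ / 2.44×10⁻⁴ = 6.28×10⁻⁹ F.
C₂ = κ₂ε₀A/d₂ = 4.69 × 8.85×10⁻¹² × 9.45×10⁻³ / 2.71×10⁻⁴ = 1.44×10⁻⁹ F.
C = (1/C₁ + 1/C₂)⁻¹ = 1.17×10⁻⁹ F.

C ≈ 1.17 nF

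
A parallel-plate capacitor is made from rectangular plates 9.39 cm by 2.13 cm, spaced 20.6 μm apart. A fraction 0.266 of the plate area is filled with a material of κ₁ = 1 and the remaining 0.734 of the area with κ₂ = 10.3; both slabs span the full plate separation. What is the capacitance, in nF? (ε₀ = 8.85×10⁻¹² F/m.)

6.72 nF

A = 9.39 × 2.13 cm² = 2.00×10⁻³ m².
Side-by-side slabs ⇒ two capacitors in parallel, each spanning the full gap.
C₁ = κ₁ε₀A₁/d = 1.00 × 8.85×10⁻¹² × 5.32×10⁻⁴ / 2.06×10⁻⁵ = 2.29×10⁻¹⁰ F.
C₂ = κ₂ε₀A₂/d = 10.3 × 8.85×10⁻¹² × 1.47×10⁻³ / 2.06×10⁻⁵ = 6.50×10⁻⁹ F.
C = C₁ + C₂ = 6.72×10⁻⁹ F.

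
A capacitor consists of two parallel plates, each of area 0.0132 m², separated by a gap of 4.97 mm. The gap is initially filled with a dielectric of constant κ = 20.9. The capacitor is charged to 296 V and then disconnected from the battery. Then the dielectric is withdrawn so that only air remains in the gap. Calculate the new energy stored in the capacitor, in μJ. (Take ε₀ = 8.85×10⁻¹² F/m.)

450 μJ

Initially C₁ = κε₀A/d = 20.9 × 8.85×10⁻¹² × 1.32×10⁻² / 4.97×10⁻³ = 4.91×10⁻¹⁰ F.
U₁ = 2.15×10⁻⁵ J.
Isolated ⇒ Q is held fixed. C₂ = 0.0478 C₁ and U = Q²/(2C), so U₂/U₁ = C₁/C₂ = 20.9.
U₂ = 20.9 × 2.15×10⁻⁵ = 4.50×10⁻⁴ J.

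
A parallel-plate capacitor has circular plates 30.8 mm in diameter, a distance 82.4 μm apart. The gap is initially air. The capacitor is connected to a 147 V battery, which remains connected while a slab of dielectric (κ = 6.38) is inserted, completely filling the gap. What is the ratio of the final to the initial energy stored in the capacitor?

6.38

Battery connected ⇒ V is held fixed.
C₂ = 6.38 C₁ and U = ½CV², so U₂/U₁ = C₂/C₁ = 6.38.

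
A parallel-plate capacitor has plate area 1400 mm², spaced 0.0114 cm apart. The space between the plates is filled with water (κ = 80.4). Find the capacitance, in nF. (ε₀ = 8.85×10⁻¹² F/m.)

8.74 nF

A = 1400 mm² = 1.40×10⁻³ m².
C = κε₀A/d = 80.4 × 8.85×10⁻¹² × 1.40×10⁻³ / 1.14×10⁻⁴ = 8.74×10⁻⁹ F.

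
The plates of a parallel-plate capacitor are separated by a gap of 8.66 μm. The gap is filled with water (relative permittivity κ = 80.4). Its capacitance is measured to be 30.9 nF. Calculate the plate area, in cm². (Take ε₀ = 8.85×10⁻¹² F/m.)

A = Cd/(κε₀) = 3.09×10⁻⁸ × 8.66×10⁻⁶ / (80.4 × 8.85×10⁻¹²) = 3.76×10⁻⁴ m².

3.76 cm²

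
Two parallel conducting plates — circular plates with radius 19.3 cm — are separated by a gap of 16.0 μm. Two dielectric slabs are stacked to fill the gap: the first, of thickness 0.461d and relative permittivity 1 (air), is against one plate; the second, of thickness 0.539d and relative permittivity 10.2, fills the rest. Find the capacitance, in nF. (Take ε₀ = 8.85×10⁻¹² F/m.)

C ≈ 126 nF

A = π(19.3 cm)² = 0.117 m².
Stacked slabs ⇒ two capacitors in series, each with the full plate area.
C₁ = κ₁ε₀A/d₁ = 1.00 × 8.85×10⁻¹² × 0.117 / 7.38×10⁻⁶ = 1.40×10⁻⁷ F.
C₂ = κ₂ε₀A/d₂ = 10.2 × 8.85×10⁻¹² × 0.117 / 8.62×10⁻⁶ = 1.22×10⁻⁶ F.
C = (1/C₁ + 1/C₂)⁻¹ = 1.26×10⁻⁷ F.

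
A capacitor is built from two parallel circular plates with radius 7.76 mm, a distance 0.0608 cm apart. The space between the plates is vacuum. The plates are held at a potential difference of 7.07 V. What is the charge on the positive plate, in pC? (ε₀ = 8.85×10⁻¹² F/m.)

A = π(7.76 mm)² = 1.89×10⁻⁴ m².
C = ε₀A/d = 8.85×10⁻¹² × 1.89×10⁻⁴ / 6.08×10⁻⁴ = 2.75×10⁻¹² F.
Q = CV = 2.75×10⁻¹² × 7.07 = 1.95×10⁻¹¹ C.

Q ≈ 19.5 pC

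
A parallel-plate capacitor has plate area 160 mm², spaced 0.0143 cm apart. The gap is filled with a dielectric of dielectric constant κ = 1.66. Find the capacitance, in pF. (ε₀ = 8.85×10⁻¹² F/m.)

C ≈ 16.4 pF

A = 160 mm² = 1.60×10⁻⁴ m².
C = κε₀A/d = 1.66 × 8.85×10⁻¹² × 1.60×10⁻⁴ / 1.43×10⁻⁴ = 1.64×10⁻¹¹ F.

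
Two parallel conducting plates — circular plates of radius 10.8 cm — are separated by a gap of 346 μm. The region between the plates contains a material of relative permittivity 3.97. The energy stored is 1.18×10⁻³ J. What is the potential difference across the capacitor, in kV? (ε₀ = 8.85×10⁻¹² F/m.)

A = π(10.8 cm)² = 3.66×10⁻² m².
C = κε₀A/d = 3.97 × 8.85×10⁻¹² × 3.66×10⁻² / 3.46×10⁻⁴ = 3.72×10⁻⁹ F.
V = √(2U/C) = √(2 × 1.18×10⁻³ / 3.72×10⁻⁹) = 7.96×10² V.

V ≈ 0.796 kV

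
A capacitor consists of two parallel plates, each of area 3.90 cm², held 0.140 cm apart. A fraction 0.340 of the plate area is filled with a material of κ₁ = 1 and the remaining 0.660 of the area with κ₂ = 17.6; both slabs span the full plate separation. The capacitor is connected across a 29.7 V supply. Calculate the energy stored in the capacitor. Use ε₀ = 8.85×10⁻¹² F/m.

U ≈ 13.0 nJ

A = 3.90 cm² = 3.90×10⁻⁴ m².
Side-by-side slabs ⇒ two capacitors in parallel, each spanning the full gap.
C₁ = κ₁ε₀A₁/d = 1.00 × 8.85×10⁻¹² × 1.33×10⁻⁴ / 1.40×10⁻³ = 8.38×10⁻¹³ F.
C₂ = κ₂ε₀A₂/d = 17.6 × 8.85×10⁻¹² × 2.57×10⁻⁴ / 1.40×10⁻³ = 2.86×10⁻¹¹ F.
C = C₁ + C₂ = 2.95×10⁻¹¹ F.
U = ½CV² = ½ × 2.95×10⁻¹¹ × (29.7)² = 1.30×10⁻⁸ J.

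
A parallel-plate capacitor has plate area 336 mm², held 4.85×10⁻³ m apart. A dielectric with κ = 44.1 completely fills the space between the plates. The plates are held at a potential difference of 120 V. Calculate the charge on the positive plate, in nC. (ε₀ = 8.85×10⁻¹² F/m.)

A = 336 mm² = 3.36×10⁻⁴ m².
C = κε₀A/d = 44.1 × 8.85×10⁻¹² × 3.36×10⁻⁴ / 4.85×10⁻³ = 2.70×10⁻¹¹ F.
Q = CV = 2.70×10⁻¹¹ × 120 = 3.24×10⁻⁹ C.

Q ≈ 3.24 nC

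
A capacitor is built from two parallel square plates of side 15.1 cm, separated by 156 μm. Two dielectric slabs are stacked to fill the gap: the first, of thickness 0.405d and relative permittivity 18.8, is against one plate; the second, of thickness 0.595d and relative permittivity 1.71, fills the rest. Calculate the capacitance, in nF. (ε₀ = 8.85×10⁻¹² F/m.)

C ≈ 3.50 nF

A = (15.1 cm)² = 2.28×10⁻² m².
Stacked slabs ⇒ two capacitors in series, each with the full plate area.
C₁ = κ₁ε₀A/d₁ = 18.8 × 8.85×10⁻¹² × 2.28×10⁻² / 6.32×10⁻⁵ = 6.00×10⁻⁸ F.
C₂ = κ₂ε₀A/d₂ = 1.71 × 8.85×10⁻¹² × 2.28×10⁻² / 9.28×10⁻⁵ = 3.72×10⁻⁹ F.
C = (1/C₁ + 1/C₂)⁻¹ = 3.50×10⁻⁹ F.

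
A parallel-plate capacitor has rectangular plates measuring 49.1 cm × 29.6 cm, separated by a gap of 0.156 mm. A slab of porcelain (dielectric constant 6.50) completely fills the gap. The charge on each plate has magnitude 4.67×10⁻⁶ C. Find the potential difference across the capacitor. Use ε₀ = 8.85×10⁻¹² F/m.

87.1 V

A = 49.1 × 29.6 cm² = 0.145 m².
C = κε₀A/d = 6.50 × 8.85×10⁻¹² × 0.145 / 1.56×10⁻⁴ = 5.36×10⁻⁸ F.
V = Q/C = 4.67×10⁻⁶ / 5.36×10⁻⁸ = 87.1 V.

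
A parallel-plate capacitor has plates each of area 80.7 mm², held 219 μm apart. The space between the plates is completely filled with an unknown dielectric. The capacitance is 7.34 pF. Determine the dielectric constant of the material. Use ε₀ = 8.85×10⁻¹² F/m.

2.25

A = 80.7 mm² = 8.07×10⁻⁵ m².
κ = Cd/(ε₀A) = 7.34×10⁻¹² × 2.19×10⁻⁴ / (8.85×10⁻¹² × 8.07×10⁻⁵) = 2.25.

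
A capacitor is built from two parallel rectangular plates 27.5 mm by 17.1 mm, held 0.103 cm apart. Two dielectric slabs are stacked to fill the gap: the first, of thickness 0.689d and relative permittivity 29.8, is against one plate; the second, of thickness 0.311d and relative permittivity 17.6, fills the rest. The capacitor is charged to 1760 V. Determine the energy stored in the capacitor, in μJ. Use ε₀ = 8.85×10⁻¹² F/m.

A = 27.5 × 17.1 mm² = 4.70×10⁻⁴ m².
Stacked slabs ⇒ two capacitors in series, each with the full plate area.
C₁ = κ₁ε₀A/d₁ = 29.8 × 8.85×10⁻¹² × 4.70×10⁻⁴ / 7.10×10⁻⁴ = 1.75×10⁻¹⁰ F.
C₂ = κ₂ε₀A/d₂ = 17.6 × 8.85×10⁻¹² × 4.70×10⁻⁴ / 3.20×10⁻⁴ = 2.29×10⁻¹⁰ F.
C = (1/C₁ + 1/C₂)⁻¹ = 9.91×10⁻¹¹ F.
U = ½CV² = ½ × 9.91×10⁻¹¹ × (1760)² = 1.53×10⁻⁴ J.

U ≈ 153 μJ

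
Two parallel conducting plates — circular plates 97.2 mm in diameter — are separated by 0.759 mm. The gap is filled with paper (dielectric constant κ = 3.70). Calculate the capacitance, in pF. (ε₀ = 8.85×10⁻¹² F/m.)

C ≈ 320 pF

A = π(97.2/2 mm)² = 7.42×10⁻³ m².
C = κε₀A/d = 3.70 × 8.85×10⁻¹² × 7.42×10⁻³ / 7.59×10⁻⁴ = 3.20×10⁻¹⁰ F.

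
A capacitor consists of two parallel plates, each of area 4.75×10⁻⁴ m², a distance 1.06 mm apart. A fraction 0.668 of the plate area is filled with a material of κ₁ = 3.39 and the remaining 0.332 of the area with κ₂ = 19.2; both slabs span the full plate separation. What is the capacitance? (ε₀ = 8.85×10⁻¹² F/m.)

Side-by-side slabs ⇒ two capacitors in parallel, each spanning the full gap.
C₁ = κ₁ε₀A₁/d = 3.39 × 8.85×10⁻¹² × 3.17×10⁻⁴ / 1.06×10⁻³ = 8.98×10⁻¹² F.
C₂ = κ₂ε₀A₂/d = 19.2 × 8.85×10⁻¹² × 1.58×10⁻⁴ / 1.06×10⁻³ = 2.53×10⁻¹¹ F.
C = C₁ + C₂ = 3.43×10⁻¹¹ F.

34.3 pF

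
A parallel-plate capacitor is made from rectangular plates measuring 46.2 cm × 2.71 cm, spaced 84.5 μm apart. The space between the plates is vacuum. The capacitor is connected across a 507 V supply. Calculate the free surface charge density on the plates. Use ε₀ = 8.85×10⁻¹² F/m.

σ ≈ 53.1 μC/m²

A = 46.2 × 2.71 cm² = 1.25×10⁻² m².
C = ε₀A/d = 8.85×10⁻¹² × 1.25×10⁻² / 8.45×10⁻⁵ = 1.31×10⁻⁹ F.
σ = Q/A = CV/A = 1.31×10⁻⁹ × 507 / 1.25×10⁻² = 5.31×10⁻⁵ C/m².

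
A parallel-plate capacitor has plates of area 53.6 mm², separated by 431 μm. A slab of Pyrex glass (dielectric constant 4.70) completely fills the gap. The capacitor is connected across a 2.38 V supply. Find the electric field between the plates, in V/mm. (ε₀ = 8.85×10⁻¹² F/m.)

E = V/d = 2.38 / 4.31×10⁻⁴ = 5.52×10³ V/m.

5.52 V/mm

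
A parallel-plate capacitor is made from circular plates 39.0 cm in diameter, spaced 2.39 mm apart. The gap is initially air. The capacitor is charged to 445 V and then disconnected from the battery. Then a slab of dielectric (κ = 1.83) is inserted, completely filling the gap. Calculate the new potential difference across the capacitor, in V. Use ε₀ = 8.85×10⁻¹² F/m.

A = π(39.0/2 cm)² = 0.119 m².
Initially C₁ = ε₀A/d = 8.85×10⁻¹² × 0.119 / 2.39×10⁻³ = 4.42×10⁻¹⁰ F.
V₁ = 4.45×10² V.
Isolated ⇒ Q is held fixed. C₂ = 1.83 C₁ and V = Q/C, so V₂/V₁ = C₁/C₂ = 0.546.
V₂ = 0.546 × 4.45×10² = 2.43×10² V.

243 V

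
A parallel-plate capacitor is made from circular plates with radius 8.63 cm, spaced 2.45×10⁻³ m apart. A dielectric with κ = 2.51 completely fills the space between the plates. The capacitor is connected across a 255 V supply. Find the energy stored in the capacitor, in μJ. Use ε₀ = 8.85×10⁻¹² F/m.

U ≈ 6.90 μJ

A = π(8.63 cm)² = 2.34×10⁻² m².
C = κε₀A/d = 2.51 × 8.85×10⁻¹² × 2.34×10⁻² / 2.45×10⁻³ = 2.12×10⁻¹⁰ F.
U = ½CV² = ½ × 2.12×10⁻¹⁰ × (255)² = 6.90×10⁻⁶ J.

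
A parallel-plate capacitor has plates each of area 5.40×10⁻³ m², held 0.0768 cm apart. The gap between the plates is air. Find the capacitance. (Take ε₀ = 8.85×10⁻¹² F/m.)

62.2 pF

C = ε₀A/d = 8.85×10⁻¹² × 5.40×10⁻³ / 7.68×10⁻⁴ = 6.22×10⁻¹¹ F.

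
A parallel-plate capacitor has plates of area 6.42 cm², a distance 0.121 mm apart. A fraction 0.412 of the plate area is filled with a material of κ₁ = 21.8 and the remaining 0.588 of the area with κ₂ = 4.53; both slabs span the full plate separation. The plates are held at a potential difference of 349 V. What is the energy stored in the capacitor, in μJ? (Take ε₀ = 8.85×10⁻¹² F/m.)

A = 6.42 cm² = 6.42×10⁻⁴ m².
Side-by-side slabs ⇒ two capacitors in parallel, each spanning the full gap.
C₁ = κ₁ε₀A₁/d = 21.8 × 8.85×10⁻¹² × 2.65×10⁻⁴ / 1.21×10⁻⁴ = 4.22×10⁻¹⁰ F.
C₂ = κ₂ε₀A₂/d = 4.53 × 8.85×10⁻¹² × 3.77×10⁻⁴ / 1.21×10⁻⁴ = 1.25×10⁻¹⁰ F.
C = C₁ + C₂ = 5.47×10⁻¹⁰ F.
U = ½CV² = ½ × 5.47×10⁻¹⁰ × (349)² = 3.33×10⁻⁵ J.

33.3 μJ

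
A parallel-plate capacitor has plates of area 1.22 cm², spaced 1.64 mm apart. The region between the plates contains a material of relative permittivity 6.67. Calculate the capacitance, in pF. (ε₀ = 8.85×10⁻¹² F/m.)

C ≈ 4.39 pF

A = 1.22 cm² = 1.22×10⁻⁴ m².
C = κε₀A/d = 6.67 × 8.85×10⁻¹² × 1.22×10⁻⁴ / 1.64×10⁻³ = 4.39×10⁻¹² F.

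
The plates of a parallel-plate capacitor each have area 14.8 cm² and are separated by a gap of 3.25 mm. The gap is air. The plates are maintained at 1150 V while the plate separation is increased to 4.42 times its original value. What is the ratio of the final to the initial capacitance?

C = ε₀A/d scales as 1/d, so C₂/C₁ = d₁/d₂ = 1/4.42 = 0.226.

0.226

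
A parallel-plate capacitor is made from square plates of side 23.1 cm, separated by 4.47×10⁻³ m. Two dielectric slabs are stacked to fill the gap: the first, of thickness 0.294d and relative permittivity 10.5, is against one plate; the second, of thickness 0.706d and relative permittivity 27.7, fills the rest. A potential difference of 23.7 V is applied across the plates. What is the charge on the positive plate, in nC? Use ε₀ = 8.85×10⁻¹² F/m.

A = (23.1 cm)² = 5.34×10⁻² m².
Stacked slabs ⇒ two capacitors in series, each with the full plate area.
C₁ = κ₁ε₀A/d₁ = 10.5 × 8.85×10⁻¹² × 5.34×10⁻² / 1.31×10⁻³ = 3.77×10⁻⁹ F.
C₂ = κ₂ε₀A/d₂ = 27.7 × 8.85×10⁻¹² × 5.34×10⁻² / 3.16×10⁻³ = 4.15×10⁻⁹ F.
C = (1/C₁ + 1/C₂)⁻¹ = 1.98×10⁻⁹ F.
Q = CV = 1.98×10⁻⁹ × 23.7 = 4.68×10⁻⁸ C.

46.8 nC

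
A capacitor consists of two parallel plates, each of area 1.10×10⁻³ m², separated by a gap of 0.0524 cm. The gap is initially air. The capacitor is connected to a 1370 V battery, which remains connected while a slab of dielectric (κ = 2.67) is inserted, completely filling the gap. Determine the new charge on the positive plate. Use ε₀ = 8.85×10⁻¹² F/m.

Q ≈ 68.0 nC

Initially C₁ = ε₀A/d = 8.85×10⁻¹² × 1.10×10⁻³ / 5.24×10⁻⁴ = 1.86×10⁻¹¹ F.
Q₁ = 2.55×10⁻⁸ C.
Battery connected ⇒ V is held fixed. C₂ = 2.67 C₁ and Q = CV, so Q₂/Q₁ = C₂/C₁ = 2.67.
Q₂ = 2.67 × 2.55×10⁻⁸ = 6.80×10⁻⁸ C.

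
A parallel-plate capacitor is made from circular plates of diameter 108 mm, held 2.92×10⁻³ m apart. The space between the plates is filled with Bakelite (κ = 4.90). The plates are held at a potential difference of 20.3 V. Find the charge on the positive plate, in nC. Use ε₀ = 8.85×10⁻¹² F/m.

A = π(108/2 mm)² = 9.16×10⁻³ m².
C = κε₀A/d = 4.90 × 8.85×10⁻¹² × 9.16×10⁻³ / 2.92×10⁻³ = 1.36×10⁻¹⁰ F.
Q = CV = 1.36×10⁻¹⁰ × 20.3 = 2.76×10⁻⁹ C.

Q ≈ 2.76 nC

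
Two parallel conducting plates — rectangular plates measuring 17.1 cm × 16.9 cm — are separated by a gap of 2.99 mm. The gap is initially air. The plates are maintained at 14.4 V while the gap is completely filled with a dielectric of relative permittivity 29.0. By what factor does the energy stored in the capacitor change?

Battery connected ⇒ V is held fixed.
C₂ = 29.0 C₁ and U = ½CV², so U₂/U₁ = C₂/C₁ = 29.0.

U₂/U₁ ≈ 29.0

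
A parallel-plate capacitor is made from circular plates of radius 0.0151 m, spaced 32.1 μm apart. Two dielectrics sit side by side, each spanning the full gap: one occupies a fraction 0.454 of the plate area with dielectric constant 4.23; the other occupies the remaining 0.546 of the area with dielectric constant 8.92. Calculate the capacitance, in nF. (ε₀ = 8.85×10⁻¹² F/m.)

A = π(0.0151 m)² = 7.16×10⁻⁴ m².
Side-by-side slabs ⇒ two capacitors in parallel, each spanning the full gap.
C₁ = κ₁ε₀A₁/d = 4.23 × 8.85×10⁻¹² × 3.25×10⁻⁴ / 3.21×10⁻⁵ = 3.79×10⁻¹⁰ F.
C₂ = κ₂ε₀A₂/d = 8.92 × 8.85×10⁻¹² × 3.91×10⁻⁴ / 3.21×10⁻⁵ = 9.62×10⁻¹⁰ F.
C = C₁ + C₂ = 1.34×10⁻⁹ F.

C ≈ 1.34 nF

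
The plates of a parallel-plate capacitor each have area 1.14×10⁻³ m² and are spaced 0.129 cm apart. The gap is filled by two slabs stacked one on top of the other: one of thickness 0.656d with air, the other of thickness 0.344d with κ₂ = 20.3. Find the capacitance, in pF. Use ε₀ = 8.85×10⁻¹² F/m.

C ≈ 11.6 pF

Stacked slabs ⇒ two capacitors in series, each with the full plate area.
C₁ = κ₁ε₀A/d₁ = 1.00 × 8.85×10⁻¹² × 1.14×10⁻³ / 8.46×10⁻⁴ = 1.19×10⁻¹¹ F.
C₂ = κ₂ε₀A/d₂ = 20.3 × 8.85×10⁻¹² × 1.14×10⁻³ / 4.44×10⁻⁴ = 4.62×10⁻¹⁰ F.
C = (1/C₁ + 1/C₂)⁻¹ = 1.16×10⁻¹¹ F.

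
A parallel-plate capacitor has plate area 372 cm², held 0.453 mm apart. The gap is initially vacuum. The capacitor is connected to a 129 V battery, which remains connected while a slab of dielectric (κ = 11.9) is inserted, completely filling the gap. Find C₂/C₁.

C₂/C₁ ≈ 11.9

C = κε₀A/d scales with κ, so C₂/C₁ = κ = 11.9.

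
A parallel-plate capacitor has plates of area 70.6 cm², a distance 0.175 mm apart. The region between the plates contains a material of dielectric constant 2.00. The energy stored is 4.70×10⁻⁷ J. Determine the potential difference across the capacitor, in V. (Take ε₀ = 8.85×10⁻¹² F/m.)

A = 70.6 cm² = 7.06×10⁻³ m².
C = κε₀A/d = 2.00 × 8.85×10⁻¹² × 7.06×10⁻³ / 1.75×10⁻⁴ = 7.14×10⁻¹⁰ F.
V = √(2U/C) = √(2 × 4.70×10⁻⁷ / 7.14×10⁻¹⁰) = 36.3 V.

36.3 V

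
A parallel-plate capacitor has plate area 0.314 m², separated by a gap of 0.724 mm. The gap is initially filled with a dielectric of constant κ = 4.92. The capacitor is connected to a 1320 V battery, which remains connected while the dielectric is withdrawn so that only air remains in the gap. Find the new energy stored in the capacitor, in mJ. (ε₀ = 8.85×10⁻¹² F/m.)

Initially C₁ = κε₀A/d = 4.92 × 8.85×10⁻¹² × 0.314 / 7.24×10⁻⁴ = 1.89×10⁻⁸ F.
U₁ = 1.65×10⁻² J.
Battery connected ⇒ V is held fixed. C₂ = 0.203 C₁ and U = ½CV², so U₂/U₁ = C₂/C₁ = 0.203.
U₂ = 0.203 × 1.65×10⁻² = 3.34×10⁻³ J.

3.34 mJ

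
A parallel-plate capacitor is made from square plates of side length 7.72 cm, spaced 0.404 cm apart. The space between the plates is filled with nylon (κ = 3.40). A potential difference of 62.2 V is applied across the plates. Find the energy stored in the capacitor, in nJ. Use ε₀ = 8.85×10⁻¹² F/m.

A = (7.72 cm)² = 5.96×10⁻³ m².
C = κε₀A/d = 3.40 × 8.85×10⁻¹² × 5.96×10⁻³ / 4.04×10⁻³ = 4.44×10⁻¹¹ F.
U = ½CV² = ½ × 4.44×10⁻¹¹ × (62.2)² = 8.59×10⁻⁸ J.

U ≈ 85.9 nJ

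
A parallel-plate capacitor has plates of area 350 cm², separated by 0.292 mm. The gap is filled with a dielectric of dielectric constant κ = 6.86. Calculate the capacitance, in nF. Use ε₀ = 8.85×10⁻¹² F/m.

A = 350 cm² = 3.50×10⁻² m².
C = κε₀A/d = 6.86 × 8.85×10⁻¹² × 3.50×10⁻² / 2.92×10⁻⁴ = 7.28×10⁻⁹ F.

C ≈ 7.28 nF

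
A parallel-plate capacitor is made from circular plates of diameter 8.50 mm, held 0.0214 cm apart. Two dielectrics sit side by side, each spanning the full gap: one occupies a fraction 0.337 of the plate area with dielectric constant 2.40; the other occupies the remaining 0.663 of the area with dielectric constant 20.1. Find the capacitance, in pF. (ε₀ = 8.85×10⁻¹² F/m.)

A = π(8.50/2 mm)² = 5.67×10⁻⁵ m².
Side-by-side slabs ⇒ two capacitors in parallel, each spanning the full gap.
C₁ = κ₁ε₀A₁/d = 2.40 × 8.85×10⁻¹² × 1.91×10⁻⁵ / 2.14×10⁻⁴ = 1.90×10⁻¹² F.
C₂ = κ₂ε₀A₂/d = 20.1 × 8.85×10⁻¹² × 3.76×10⁻⁵ / 2.14×10⁻⁴ = 3.13×10⁻¹¹ F.
C = C₁ + C₂ = 3.32×10⁻¹¹ F.

33.2 pF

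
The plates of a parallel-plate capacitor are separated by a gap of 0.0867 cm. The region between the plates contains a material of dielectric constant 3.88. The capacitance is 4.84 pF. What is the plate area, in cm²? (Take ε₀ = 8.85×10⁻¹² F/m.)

A ≈ 1.22 cm²

A = Cd/(κε₀) = 4.84×10⁻¹² × 8.67×10⁻⁴ / (3.88 × 8.85×10⁻¹²) = 1.22×10⁻⁴ m².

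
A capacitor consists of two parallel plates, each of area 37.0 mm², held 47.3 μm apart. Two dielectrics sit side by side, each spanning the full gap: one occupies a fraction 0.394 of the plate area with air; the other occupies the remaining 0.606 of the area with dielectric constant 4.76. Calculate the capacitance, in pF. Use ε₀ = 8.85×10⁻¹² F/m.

C ≈ 22.7 pF

A = 37.0 mm² = 3.70×10⁻⁵ m².
Side-by-side slabs ⇒ two capacitors in parallel, each spanning the full gap.
C₁ = κ₁ε₀A₁/d = 1.00 × 8.85×10⁻¹² × 1.46×10⁻⁵ / 4.73×10⁻⁵ = 2.73×10⁻¹² F.
C₂ = κ₂ε₀A₂/d = 4.76 × 8.85×10⁻¹² × 2.24×10⁻⁵ / 4.73×10⁻⁵ = 2.00×10⁻¹¹ F.
C = C₁ + C₂ = 2.27×10⁻¹¹ F.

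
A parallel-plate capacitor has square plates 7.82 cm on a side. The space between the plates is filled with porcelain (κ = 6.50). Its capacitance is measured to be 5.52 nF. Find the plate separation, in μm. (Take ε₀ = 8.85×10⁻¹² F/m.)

A = (7.82 cm)² = 6.12×10⁻³ m².
d = κε₀A/C = 6.50 × 8.85×10⁻¹² × 6.12×10⁻³ / 5.52×10⁻⁹ = 6.37×10⁻⁵ m.

d ≈ 63.7 μm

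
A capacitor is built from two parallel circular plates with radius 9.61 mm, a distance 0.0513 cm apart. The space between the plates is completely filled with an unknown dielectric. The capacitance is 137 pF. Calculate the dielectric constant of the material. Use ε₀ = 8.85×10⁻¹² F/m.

A = π(9.61 mm)² = 2.90×10⁻⁴ m².
κ = Cd/(ε₀A) = 1.37×10⁻¹⁰ × 5.13×10⁻⁴ / (8.85×10⁻¹² × 2.90×10⁻⁴) = 27.4.

27.4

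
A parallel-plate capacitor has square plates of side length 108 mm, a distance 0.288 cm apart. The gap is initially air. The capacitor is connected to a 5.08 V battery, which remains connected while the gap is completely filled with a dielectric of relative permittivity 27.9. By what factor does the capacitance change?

27.9

C = κε₀A/d scales with κ, so C₂/C₁ = κ = 27.9.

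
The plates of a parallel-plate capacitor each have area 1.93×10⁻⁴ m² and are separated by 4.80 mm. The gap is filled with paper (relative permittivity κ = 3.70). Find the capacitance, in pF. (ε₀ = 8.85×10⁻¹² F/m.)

C = κε₀A/d = 3.70 × 8.85×10⁻¹² × 1.93×10⁻⁴ / 4.80×10⁻³ = 1.32×10⁻¹² F.

C ≈ 1.32 pF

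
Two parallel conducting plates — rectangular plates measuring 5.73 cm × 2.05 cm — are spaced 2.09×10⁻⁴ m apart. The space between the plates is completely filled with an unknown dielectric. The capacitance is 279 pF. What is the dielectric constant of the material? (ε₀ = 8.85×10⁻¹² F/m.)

A = 5.73 × 2.05 cm² = 1.17×10⁻³ m².
κ = Cd/(ε₀A) = 2.79×10⁻¹⁰ × 2.09×10⁻⁴ / (8.85×10⁻¹² × 1.17×10⁻³) = 5.61.

5.61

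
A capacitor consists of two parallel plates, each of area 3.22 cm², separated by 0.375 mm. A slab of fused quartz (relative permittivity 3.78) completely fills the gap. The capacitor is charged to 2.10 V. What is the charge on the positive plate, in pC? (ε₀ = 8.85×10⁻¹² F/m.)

A = 3.22 cm² = 3.22×10⁻⁴ m².
C = κε₀A/d = 3.78 × 8.85×10⁻¹² × 3.22×10⁻⁴ / 3.75×10⁻⁴ = 2.87×10⁻¹¹ F.
Q = CV = 2.87×10⁻¹¹ × 2.10 = 6.03×10⁻¹¹ C.

60.3 pC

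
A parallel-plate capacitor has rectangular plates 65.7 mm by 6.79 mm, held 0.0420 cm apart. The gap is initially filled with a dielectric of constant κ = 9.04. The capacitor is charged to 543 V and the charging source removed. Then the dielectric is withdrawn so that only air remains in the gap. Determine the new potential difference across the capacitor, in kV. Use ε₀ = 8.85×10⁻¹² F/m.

A = 65.7 × 6.79 mm² = 4.46×10⁻⁴ m².
Initially C₁ = κε₀A/d = 9.04 × 8.85×10⁻¹² × 4.46×10⁻⁴ / 4.20×10⁻⁴ = 8.50×10⁻¹¹ F.
V₁ = 5.43×10² V.
Isolated ⇒ Q is held fixed. C₂ = 0.111 C₁ and V = Q/C, so V₂/V₁ = C₁/C₂ = 9.04.
V₂ = 9.04 × 5.43×10² = 4.91×10³ V.

4.91 kV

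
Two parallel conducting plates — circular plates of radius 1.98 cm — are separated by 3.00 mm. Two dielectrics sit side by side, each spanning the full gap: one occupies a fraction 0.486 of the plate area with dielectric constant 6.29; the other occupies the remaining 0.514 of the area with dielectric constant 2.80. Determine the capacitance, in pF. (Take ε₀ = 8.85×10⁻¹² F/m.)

A = π(1.98 cm)² = 1.23×10⁻³ m².
Side-by-side slabs ⇒ two capacitors in parallel, each spanning the full gap.
C₁ = κ₁ε₀A₁/d = 6.29 × 8.85×10⁻¹² × 5.99×10⁻⁴ / 3.00×10⁻³ = 1.11×10⁻¹¹ F.
C₂ = κ₂ε₀A₂/d = 2.80 × 8.85×10⁻¹² × 6.33×10⁻⁴ / 3.00×10⁻³ = 5.23×10⁻¹² F.
C = C₁ + C₂ = 1.63×10⁻¹¹ F.

C ≈ 16.3 pF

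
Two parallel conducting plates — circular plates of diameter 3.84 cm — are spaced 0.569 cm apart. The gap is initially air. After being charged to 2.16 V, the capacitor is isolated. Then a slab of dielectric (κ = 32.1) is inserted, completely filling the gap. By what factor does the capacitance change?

32.1

C = κε₀A/d scales with κ, so C₂/C₁ = κ = 32.1.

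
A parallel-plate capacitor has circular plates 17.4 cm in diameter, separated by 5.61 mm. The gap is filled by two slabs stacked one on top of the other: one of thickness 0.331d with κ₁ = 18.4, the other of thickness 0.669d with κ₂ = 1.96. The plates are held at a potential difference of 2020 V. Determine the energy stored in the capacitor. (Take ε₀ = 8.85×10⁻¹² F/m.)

A = π(17.4/2 cm)² = 2.38×10⁻² m².
Stacked slabs ⇒ two capacitors in series, each with the full plate area.
C₁ = κ₁ε₀A/d₁ = 18.4 × 8.85×10⁻¹² × 2.38×10⁻² / 1.86×10⁻³ = 2.09×10⁻⁹ F.
C₂ = κ₂ε₀A/d₂ = 1.96 × 8.85×10⁻¹² × 2.38×10⁻² / 3.75×10⁻³ = 1.10×10⁻¹⁰ F.
C = (1/C₁ + 1/C₂)⁻¹ = 1.04×10⁻¹⁰ F.
U = ½CV² = ½ × 1.04×10⁻¹⁰ × (2020)² = 2.13×10⁻⁴ J.

213 μJ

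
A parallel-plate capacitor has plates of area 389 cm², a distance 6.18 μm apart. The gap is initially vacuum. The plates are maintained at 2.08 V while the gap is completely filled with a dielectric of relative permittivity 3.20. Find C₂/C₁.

C = κε₀A/d scales with κ, so C₂/C₁ = κ = 3.20.

C₂/C₁ ≈ 3.20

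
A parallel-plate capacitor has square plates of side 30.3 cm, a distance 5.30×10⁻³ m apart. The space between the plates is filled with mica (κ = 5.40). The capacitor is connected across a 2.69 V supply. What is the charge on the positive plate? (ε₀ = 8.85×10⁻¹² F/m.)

2.23 nC

A = (30.3 cm)² = 9.18×10⁻² m².
C = κε₀A/d = 5.40 × 8.85×10⁻¹² × 9.18×10⁻² / 5.30×10⁻³ = 8.28×10⁻¹⁰ F.
Q = CV = 8.28×10⁻¹⁰ × 2.69 = 2.23×10⁻⁹ C.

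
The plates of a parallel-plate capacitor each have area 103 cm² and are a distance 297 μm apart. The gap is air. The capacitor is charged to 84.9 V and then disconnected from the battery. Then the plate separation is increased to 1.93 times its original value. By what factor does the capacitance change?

C = ε₀A/d scales as 1/d, so C₂/C₁ = d₁/d₂ = 1/1.93 = 0.518.

0.518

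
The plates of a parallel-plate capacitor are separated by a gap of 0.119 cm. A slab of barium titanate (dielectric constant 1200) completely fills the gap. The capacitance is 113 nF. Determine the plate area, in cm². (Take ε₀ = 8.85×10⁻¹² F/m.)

A = Cd/(κε₀) = 1.13×10⁻⁷ × 1.19×10⁻³ / (1200 × 8.85×10⁻¹²) = 1.27×10⁻² m².

A ≈ 127 cm²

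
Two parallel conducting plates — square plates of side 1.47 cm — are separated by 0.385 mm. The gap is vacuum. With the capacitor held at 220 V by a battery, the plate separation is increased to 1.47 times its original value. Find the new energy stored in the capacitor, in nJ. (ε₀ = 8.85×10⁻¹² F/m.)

A = (1.47 cm)² = 2.16×10⁻⁴ m².
Initially C₁ = ε₀A/d = 8.85×10⁻¹² × 2.16×10⁻⁴ / 3.85×10⁻⁴ = 4.97×10⁻¹² F.
U₁ = 1.20×10⁻⁷ J.
Battery connected ⇒ V is held fixed. C₂ = 0.680 C₁ and U = ½CV², so U₂/U₁ = C₂/C₁ = 0.680.
U₂ = 0.680 × 1.20×10⁻⁷ = 8.18×10⁻⁸ J.

81.8 nJ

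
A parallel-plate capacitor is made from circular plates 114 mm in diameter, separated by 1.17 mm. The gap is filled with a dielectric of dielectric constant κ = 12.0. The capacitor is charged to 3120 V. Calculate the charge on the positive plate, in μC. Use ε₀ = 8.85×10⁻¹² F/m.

Q ≈ 2.89 μC

A = π(114/2 mm)² = 1.02×10⁻² m².
C = κε₀A/d = 12.0 × 8.85×10⁻¹² × 1.02×10⁻² / 1.17×10⁻³ = 9.26×10⁻¹⁰ F.
Q = CV = 9.26×10⁻¹⁰ × 3120 = 2.89×10⁻⁶ C.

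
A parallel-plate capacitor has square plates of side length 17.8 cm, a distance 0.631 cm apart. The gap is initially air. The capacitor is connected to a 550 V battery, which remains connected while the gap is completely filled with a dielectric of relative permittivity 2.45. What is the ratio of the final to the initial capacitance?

C = κε₀A/d scales with κ, so C₂/C₁ = κ = 2.45.

2.45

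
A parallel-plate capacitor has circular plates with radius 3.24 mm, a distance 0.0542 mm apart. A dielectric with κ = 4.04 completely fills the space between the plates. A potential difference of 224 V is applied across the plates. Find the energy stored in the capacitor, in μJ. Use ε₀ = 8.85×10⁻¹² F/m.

A = π(3.24 mm)² = 3.30×10⁻⁵ m².
C = κε₀A/d = 4.04 × 8.85×10⁻¹² × 3.30×10⁻⁵ / 5.42×10⁻⁵ = 2.18×10⁻¹¹ F.
U = ½CV² = ½ × 2.18×10⁻¹¹ × (224)² = 5.46×10⁻⁷ J.

U ≈ 0.546 μJ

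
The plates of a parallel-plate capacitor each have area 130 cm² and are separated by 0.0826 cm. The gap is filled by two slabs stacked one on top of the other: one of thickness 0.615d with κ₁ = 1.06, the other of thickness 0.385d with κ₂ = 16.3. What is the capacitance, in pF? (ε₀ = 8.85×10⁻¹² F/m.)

A = 130 cm² = 1.30×10⁻² m².
Stacked slabs ⇒ two capacitors in series, each with the full plate area.
C₁ = κ₁ε₀A/d₁ = 1.06 × 8.85×10⁻¹² × 1.30×10⁻² / 5.08×10⁻⁴ = 2.40×10⁻¹⁰ F.
C₂ = κ₂ε₀A/d₂ = 16.3 × 8.85×10⁻¹² × 1.30×10⁻² / 3.18×10⁻⁴ = 5.90×10⁻⁹ F.
C = (1/C₁ + 1/C₂)⁻¹ = 2.31×10⁻¹⁰ F.

C ≈ 231 pF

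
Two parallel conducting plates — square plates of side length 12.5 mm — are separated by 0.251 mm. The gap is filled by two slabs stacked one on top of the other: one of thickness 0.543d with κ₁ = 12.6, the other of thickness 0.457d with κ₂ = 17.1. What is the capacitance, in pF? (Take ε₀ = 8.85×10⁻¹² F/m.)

78.9 pF

A = (12.5 mm)² = 1.56×10⁻⁴ m².
Stacked slabs ⇒ two capacitors in series, each with the full plate area.
C₁ = κ₁ε₀A/d₁ = 12.6 × 8.85×10⁻¹² × 1.56×10⁻⁴ / 1.36×10⁻⁴ = 1.28×10⁻¹⁰ F.
C₂ = κ₂ε₀A/d₂ = 17.1 × 8.85×10⁻¹² × 1.56×10⁻⁴ / 1.15×10⁻⁴ = 2.06×10⁻¹⁰ F.
C = (1/C₁ + 1/C₂)⁻¹ = 7.89×10⁻¹¹ F.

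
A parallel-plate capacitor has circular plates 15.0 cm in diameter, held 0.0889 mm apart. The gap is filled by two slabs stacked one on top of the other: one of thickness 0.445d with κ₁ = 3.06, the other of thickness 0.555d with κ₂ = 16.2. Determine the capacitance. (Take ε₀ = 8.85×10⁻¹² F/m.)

A = π(15.0/2 cm)² = 1.77×10⁻² m².
Stacked slabs ⇒ two capacitors in series, each with the full plate area.
C₁ = κ₁ε₀A/d₁ = 3.06 × 8.85×10⁻¹² × 1.77×10⁻² / 3.96×10⁻⁵ = 1.21×10⁻⁸ F.
C₂ = κ₂ε₀A/d₂ = 16.2 × 8.85×10⁻¹² × 1.77×10⁻² / 4.93×10⁻⁵ = 5.13×10⁻⁸ F.
C = (1/C₁ + 1/C₂)⁻¹ = 9.79×10⁻⁹ F.

C ≈ 9.79 nF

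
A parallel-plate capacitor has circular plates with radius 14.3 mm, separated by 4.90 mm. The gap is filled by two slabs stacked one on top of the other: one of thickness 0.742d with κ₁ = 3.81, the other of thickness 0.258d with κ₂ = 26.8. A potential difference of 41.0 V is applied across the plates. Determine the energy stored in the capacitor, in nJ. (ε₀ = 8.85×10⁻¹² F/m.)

A = π(14.3 mm)² = 6.42×10⁻⁴ m².
Stacked slabs ⇒ two capacitors in series, each with the full plate area.
C₁ = κ₁ε₀A/d₁ = 3.81 × 8.85×10⁻¹² × 6.42×10⁻⁴ / 3.64×10⁻³ = 5.96×10⁻¹² F.
C₂ = κ₂ε₀A/d₂ = 26.8 × 8.85×10⁻¹² × 6.42×10⁻⁴ / 1.26×10⁻³ = 1.21×10⁻¹⁰ F.
C = (1/C₁ + 1/C₂)⁻¹ = 5.68×10⁻¹² F.
U = ½CV² = ½ × 5.68×10⁻¹² × (41.0)² = 4.77×10⁻⁹ J.

4.77 nJ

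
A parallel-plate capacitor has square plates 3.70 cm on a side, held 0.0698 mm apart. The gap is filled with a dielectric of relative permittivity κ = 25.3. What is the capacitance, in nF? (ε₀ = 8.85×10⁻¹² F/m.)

4.39 nF

A = (3.70 cm)² = 1.37×10⁻³ m².
C = κε₀A/d = 25.3 × 8.85×10⁻¹² × 1.37×10⁻³ / 6.98×10⁻⁵ = 4.39×10⁻⁹ F.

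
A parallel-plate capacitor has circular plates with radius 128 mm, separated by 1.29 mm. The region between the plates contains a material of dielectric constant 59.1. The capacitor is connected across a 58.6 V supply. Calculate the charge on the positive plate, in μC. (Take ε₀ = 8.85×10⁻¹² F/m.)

A = π(128 mm)² = 5.15×10⁻² m².
C = κε₀A/d = 59.1 × 8.85×10⁻¹² × 5.15×10⁻² / 1.29×10⁻³ = 2.09×10⁻⁸ F.
Q = CV = 2.09×10⁻⁸ × 58.6 = 1.22×10⁻⁶ C.

Q ≈ 1.22 μC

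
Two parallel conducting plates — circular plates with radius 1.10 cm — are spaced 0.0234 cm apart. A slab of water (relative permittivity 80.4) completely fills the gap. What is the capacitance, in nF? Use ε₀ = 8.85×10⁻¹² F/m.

A = π(1.10 cm)² = 3.80×10⁻⁴ m².
C = κε₀A/d = 80.4 × 8.85×10⁻¹² × 3.80×10⁻⁴ / 2.34×10⁻⁴ = 1.16×10⁻⁹ F.

1.16 nF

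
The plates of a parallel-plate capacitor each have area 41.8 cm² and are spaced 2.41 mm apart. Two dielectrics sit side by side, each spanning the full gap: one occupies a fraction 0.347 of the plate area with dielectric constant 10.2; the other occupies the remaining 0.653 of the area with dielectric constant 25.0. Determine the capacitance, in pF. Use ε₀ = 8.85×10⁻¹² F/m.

305 pF

A = 41.8 cm² = 4.18×10⁻³ m².
Side-by-side slabs ⇒ two capacitors in parallel, each spanning the full gap.
C₁ = κ₁ε₀A₁/d = 10.2 × 8.85×10⁻¹² × 1.45×10⁻³ / 2.41×10⁻³ = 5.43×10⁻¹¹ F.
C₂ = κ₂ε₀A₂/d = 25.0 × 8.85×10⁻¹² × 2.73×10⁻³ / 2.41×10⁻³ = 2.51×10⁻¹⁰ F.
C = C₁ + C₂ = 3.05×10⁻¹⁰ F.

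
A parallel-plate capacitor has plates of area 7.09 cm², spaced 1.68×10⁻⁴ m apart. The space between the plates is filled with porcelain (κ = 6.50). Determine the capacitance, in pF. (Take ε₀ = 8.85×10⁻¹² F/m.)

A = 7.09 cm² = 7.09×10⁻⁴ m².
C = κε₀A/d = 6.50 × 8.85×10⁻¹² × 7.09×10⁻⁴ / 1.68×10⁻⁴ = 2.43×10⁻¹⁰ F.

C ≈ 243 pF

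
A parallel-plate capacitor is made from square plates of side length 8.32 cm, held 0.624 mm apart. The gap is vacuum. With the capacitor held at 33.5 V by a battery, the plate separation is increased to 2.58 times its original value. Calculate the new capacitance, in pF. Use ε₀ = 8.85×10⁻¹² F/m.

38.1 pF

A = (8.32 cm)² = 6.92×10⁻³ m².
Initially C₁ = ε₀A/d = 8.85×10⁻¹² × 6.92×10⁻³ / 6.24×10⁻⁴ = 9.82×10⁻¹¹ F.
C = ε₀A/d scales as 1/d, so C₂/C₁ = d₁/d₂ = 1/2.58 = 0.388.
C₂ = 0.388 × 9.82×10⁻¹¹ = 3.81×10⁻¹¹ F.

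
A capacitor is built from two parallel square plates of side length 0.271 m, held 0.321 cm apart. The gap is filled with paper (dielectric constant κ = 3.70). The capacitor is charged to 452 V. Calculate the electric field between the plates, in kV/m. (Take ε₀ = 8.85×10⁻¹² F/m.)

E = V/d = 452 / 3.21×10⁻³ = 1.41×10⁵ V/m.

141 kV/m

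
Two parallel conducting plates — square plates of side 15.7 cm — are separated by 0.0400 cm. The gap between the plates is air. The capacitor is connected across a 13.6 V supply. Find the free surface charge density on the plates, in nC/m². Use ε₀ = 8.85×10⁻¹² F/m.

A = (15.7 cm)² = 2.46×10⁻² m².
C = ε₀A/d = 8.85×10⁻¹² × 2.46×10⁻² / 4.00×10⁻⁴ = 5.45×10⁻¹⁰ F.
σ = Q/A = CV/A = 5.45×10⁻¹⁰ × 13.6 / 2.46×10⁻² = 3.01×10⁻⁷ C/m².

301 nC/m²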